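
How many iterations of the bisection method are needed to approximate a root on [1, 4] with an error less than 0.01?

We need (b-a)/2^n ≤ 0.01
(4 - 1)/2^n ≤ 0.01
3/2^n ≤ 0.01
2^n ≥ 300
n ≥ log₂(300) = 8.23
n ≥ 9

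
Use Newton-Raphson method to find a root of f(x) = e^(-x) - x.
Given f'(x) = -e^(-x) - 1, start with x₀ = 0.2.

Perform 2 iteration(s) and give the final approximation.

f(x) = e^(-x) - x
f'(x) = -e^(-x) - 1
x₀ = 0.2

Newton-Raphson formula: x_{n+1} = x_n - f(x_n)/f'(x_n)

Iteration 1:
  f(0.200000) = 0.618731
  f'(0.200000) = -1.818731
  x_1 = 0.200000 - 0.618731/(-1.818731) = 0.540199
Iteration 2:
  f(0.540199) = 0.042433
  f'(0.540199) = -1.582632
  x_2 = 0.540199 - 0.042433/(-1.582632) = 0.567011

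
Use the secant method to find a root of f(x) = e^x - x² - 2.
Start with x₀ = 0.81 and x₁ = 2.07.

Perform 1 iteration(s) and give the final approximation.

f(x) = e^x - x² - 2
x₀ = 0.81, x₁ = 2.07

Secant formula: x_{n+1} = x_n - f(x_n)(x_n - x_{n-1})/(f(x_n) - f(x_{n-1}))

Iteration 1:
  f(0.810000) = -0.408192
  f(2.070000) = 1.639923
  x_2 = 2.070000 - 1.639923×(2.070000 - 0.810000)/(1.639923 - (-0.408192))
       = 1.061120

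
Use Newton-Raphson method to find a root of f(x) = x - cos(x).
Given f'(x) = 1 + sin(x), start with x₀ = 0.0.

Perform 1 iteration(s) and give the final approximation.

f(x) = x - cos(x)
f'(x) = 1 + sin(x)
x₀ = 0.0

Newton-Raphson formula: x_{n+1} = x_n - f(x_n)/f'(x_n)

Iteration 1:
  f(0.000000) = -1.000000
  f'(0.000000) = 1.000000
  x_1 = 0.000000 - (-1.000000)/1.000000 = 1.000000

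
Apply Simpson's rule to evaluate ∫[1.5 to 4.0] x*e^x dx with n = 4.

f(x) = x*e^x
a = 1.5, b = 4.0, n = 4
h = (b - a)/n = 0.625000

Simpson's rule: (h/3)[f(x₀) + 4f(x₁) + 2f(x₂) + ... + f(xₙ)]

x_0 = 1.5000, f(x_0) = 6.722534, coefficient = 1
x_1 = 2.1250, f(x_1) = 17.792407, coefficient = 4
x_2 = 2.7500, f(x_2) = 43.017238, coefficient = 2
x_3 = 3.3750, f(x_3) = 98.631958, coefficient = 4
x_4 = 4.0000, f(x_4) = 218.392600, coefficient = 1

I ≈ (0.625000/3) × 776.847069 = 161.843139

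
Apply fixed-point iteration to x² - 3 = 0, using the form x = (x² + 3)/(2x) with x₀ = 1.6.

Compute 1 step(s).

Equation: x² - 3 = 0
Fixed-point form: x = (x² + 3)/(2x)
x₀ = 1.6

x_1 = g(1.600000) = 1.737500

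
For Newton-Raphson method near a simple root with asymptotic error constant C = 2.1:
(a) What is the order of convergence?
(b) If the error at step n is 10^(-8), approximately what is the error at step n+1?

(a) Newton-Raphson has quadratic (order 2) convergence near simple roots.
    This means |e_{n+1}| ≈ C|e_n|².

(b) With |e_n| = 10^(-8) and C = 2.1:
    |e_{n+1}| ≈ 2.1 × (10^(-8))² = 2.1 × 10^(-16)

(a) 2 (quadratic); (b) |e_{n+1}| ≈ 2.100e-16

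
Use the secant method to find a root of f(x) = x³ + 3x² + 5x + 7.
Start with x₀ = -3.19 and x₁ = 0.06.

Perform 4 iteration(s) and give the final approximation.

f(x) = x³ + 3x² + 5x + 7
x₀ = -3.19, x₁ = 0.06

Secant formula: x_{n+1} = x_n - f(x_n)(x_n - x_{n-1})/(f(x_n) - f(x_{n-1}))

Iteration 1:
  f(-3.190000) = -10.883459
  f(0.060000) = 7.311016
  x_2 = 0.060000 - 7.311016×(0.060000 - (-3.190000))/(7.311016 - (-10.883459))
       = -1.245935
Iteration 2:
  f(0.060000) = 7.311016
  f(-1.245935) = 3.493255
  x_3 = -1.245935 - 3.493255×(-1.245935 - 0.060000)/(3.493255 - 7.311016)
       = -2.440867
Iteration 3:
  f(-1.245935) = 3.493255
  f(-2.440867) = -1.873112
  x_4 = -2.440867 - (-1.873112)×(-2.440867 - (-1.245935))/(-1.873112 - 3.493255)
       = -2.023780
Iteration 4:
  f(-2.440867) = -1.873112
  f(-2.023780) = 0.879391
  x_5 = -2.023780 - 0.879391×(-2.023780 - (-2.440867))/(0.879391 - (-1.873112))
       = -2.157034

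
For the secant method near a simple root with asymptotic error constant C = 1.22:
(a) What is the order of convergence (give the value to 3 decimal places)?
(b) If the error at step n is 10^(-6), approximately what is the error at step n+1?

(a) Secant method has superlinear convergence with order φ = (1+√5)/2 ≈ 1.618.
    This means |e_{n+1}| ≈ C|e_n|^1.618.

(b) With |e_n| = 10^(-6) and C = 1.22:
    |e_{n+1}| ≈ 1.22 × (10^(-6))^1.618 = 1.22 × 10^(-9.71)

(a) ≈ 1.618 (golden ratio); (b) |e_{n+1}| ≈ 2.389e-10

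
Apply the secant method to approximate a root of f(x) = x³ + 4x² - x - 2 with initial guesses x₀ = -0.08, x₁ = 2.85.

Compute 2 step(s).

f(x) = x³ + 4x² - x - 2
x₀ = -0.08, x₁ = 2.85

Secant formula: x_{n+1} = x_n - f(x_n)(x_n - x_{n-1})/(f(x_n) - f(x_{n-1}))

Iteration 1:
  f(-0.080000) = -1.894912
  f(2.850000) = 50.789125
  x_2 = 2.850000 - 50.789125×(2.850000 - (-0.080000))/(50.789125 - (-1.894912))
       = 0.025385
Iteration 2:
  f(2.850000) = 50.789125
  f(0.025385) = -2.022791
  x_3 = 0.025385 - (-2.022791)×(0.025385 - 2.850000)/(-2.022791 - 50.789125)
       = 0.133573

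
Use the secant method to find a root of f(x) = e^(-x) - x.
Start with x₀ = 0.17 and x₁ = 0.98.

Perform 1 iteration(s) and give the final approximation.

f(x) = e^(-x) - x
x₀ = 0.17, x₁ = 0.98

Secant formula: x_{n+1} = x_n - f(x_n)(x_n - x_{n-1})/(f(x_n) - f(x_{n-1}))

Iteration 1:
  f(0.170000) = 0.673665
  f(0.980000) = -0.604689
  x_2 = 0.980000 - (-0.604689)×(0.980000 - 0.170000)/(-0.604689 - 0.673665)
       = 0.596853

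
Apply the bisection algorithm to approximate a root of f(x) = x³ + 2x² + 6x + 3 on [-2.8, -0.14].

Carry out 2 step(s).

f(x) = x³ + 2x² + 6x + 3
Initial interval: [-2.8, -0.14]

Iteration 1:
  c_1 = (-2.800000 + (-0.140000))/2 = -1.470000
  f(c_1) = f(-1.470000) = -4.674723
  f(a) × f(c) ≥ 0, new interval: [-1.470000, -0.140000]
Iteration 2:
  c_2 = (-1.470000 + (-0.140000))/2 = -0.805000
  f(c_2) = f(-0.805000) = -1.055610
  f(a) × f(c) ≥ 0, new interval: [-0.805000, -0.140000]

After 2 iteration(s), the approximation is c_2 = -0.805000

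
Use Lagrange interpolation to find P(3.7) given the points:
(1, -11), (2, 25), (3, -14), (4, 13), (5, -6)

Lagrange interpolation formula:
P(x) = Σ yᵢ × Lᵢ(x)
where Lᵢ(x) = Π_{j≠i} (x - xⱼ)/(xᵢ - xⱼ)

L_0(3.7) = (3.7 - 2)/(1 - 2) × (3.7 - 3)/(1 - 3) × (3.7 - 4)/(1 - 4) × (3.7 - 5)/(1 - 5) = 0.019337
L_1(3.7) = (3.7 - 1)/(2 - 1) × (3.7 - 3)/(2 - 3) × (3.7 - 4)/(2 - 4) × (3.7 - 5)/(2 - 5) = -0.122850
L_2(3.7) = (3.7 - 1)/(3 - 1) × (3.7 - 2)/(3 - 2) × (3.7 - 4)/(3 - 4) × (3.7 - 5)/(3 - 5) = 0.447525
L_3(3.7) = (3.7 - 1)/(4 - 1) × (3.7 - 2)/(4 - 2) × (3.7 - 3)/(4 - 3) × (3.7 - 5)/(4 - 5) = 0.696150
L_4(3.7) = (3.7 - 1)/(5 - 1) × (3.7 - 2)/(5 - 2) × (3.7 - 3)/(5 - 3) × (3.7 - 4)/(5 - 4) = -0.040162

P(3.7) = (-11)×L_0(3.7) + 25×L_1(3.7) + (-14)×L_2(3.7) + 13×L_3(3.7) + (-6)×L_4(3.7)
P(3.7) = -0.258387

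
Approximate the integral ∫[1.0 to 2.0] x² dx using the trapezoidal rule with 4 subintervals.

f(x) = x²
a = 1.0, b = 2.0, n = 4
h = (b - a)/n = 0.250000

Trapezoidal rule: (h/2)[f(x₀) + 2f(x₁) + 2f(x₂) + ... + f(xₙ)]

x_0 = 1.0000, f(x_0) = 1.000000, coefficient = 1
x_1 = 1.2500, f(x_1) = 1.562500, coefficient = 2
x_2 = 1.5000, f(x_2) = 2.250000, coefficient = 2
x_3 = 1.7500, f(x_3) = 3.062500, coefficient = 2
x_4 = 2.0000, f(x_4) = 4.000000, coefficient = 1

I ≈ (0.250000/2) × 18.750000 = 2.343750
Exact value: 2.333333
Error: 0.010417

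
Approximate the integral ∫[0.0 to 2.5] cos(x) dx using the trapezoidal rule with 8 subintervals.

f(x) = cos(x)
a = 0.0, b = 2.5, n = 8
h = (b - a)/n = 0.312500

Trapezoidal rule: (h/2)[f(x₀) + 2f(x₁) + 2f(x₂) + ... + f(xₙ)]

x_0 = 0.0000, f(x_0) = 1.000000, coefficient = 1
x_1 = 0.3125, f(x_1) = 0.951568, coefficient = 2
x_2 = 0.6250, f(x_2) = 0.810963, coefficient = 2
x_3 = 0.9375, f(x_3) = 0.591805, coefficient = 2
x_4 = 1.2500, f(x_4) = 0.315322, coefficient = 2
x_5 = 1.5625, f(x_5) = 0.008296, coefficient = 2
x_6 = 1.8750, f(x_6) = -0.299534, coefficient = 2
x_7 = 2.1875, f(x_7) = -0.578349, coefficient = 2
x_8 = 2.5000, f(x_8) = -0.801144, coefficient = 1

I ≈ (0.312500/2) × 3.799000 = 0.593594
Exact value: 0.598472
Error: 0.004878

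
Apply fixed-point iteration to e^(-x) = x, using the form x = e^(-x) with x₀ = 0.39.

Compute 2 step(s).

Equation: e^(-x) = x
Fixed-point form: x = e^(-x)
x₀ = 0.39

x_1 = g(0.390000) = 0.677057
x_2 = g(0.677057) = 0.508110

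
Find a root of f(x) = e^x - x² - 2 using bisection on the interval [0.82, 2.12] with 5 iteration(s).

f(x) = e^x - x² - 2
Initial interval: [0.82, 2.12]

Iteration 1:
  c_1 = (0.820000 + 2.120000)/2 = 1.470000
  f(c_1) = f(1.470000) = 0.188335
  f(a) × f(c) < 0, new interval: [0.820000, 1.470000]
Iteration 2:
  c_2 = (0.820000 + 1.470000)/2 = 1.145000
  f(c_2) = f(1.145000) = -0.168584
  f(a) × f(c) ≥ 0, new interval: [1.145000, 1.470000]
Iteration 3:
  c_3 = (1.145000 + 1.470000)/2 = 1.307500
  f(c_3) = f(1.307500) = -0.012636
  f(a) × f(c) ≥ 0, new interval: [1.307500, 1.470000]
Iteration 4:
  c_4 = (1.307500 + 1.470000)/2 = 1.388750
  f(c_4) = f(1.388750) = 0.081208
  f(a) × f(c) < 0, new interval: [1.307500, 1.388750]
Iteration 5:
  c_5 = (1.307500 + 1.388750)/2 = 1.348125
  f(c_5) = f(1.348125) = 0.032759
  f(a) × f(c) < 0, new interval: [1.307500, 1.348125]

After 5 iteration(s), the approximation is c_5 = 1.348125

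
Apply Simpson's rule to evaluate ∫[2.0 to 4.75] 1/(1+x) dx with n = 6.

f(x) = 1/(1+x)
a = 2.0, b = 4.75, n = 6
h = (b - a)/n = 0.458333

Simpson's rule: (h/3)[f(x₀) + 4f(x₁) + 2f(x₂) + ... + f(xₙ)]

x_0 = 2.0000, f(x_0) = 0.333333, coefficient = 1
x_1 = 2.4583, f(x_1) = 0.289157, coefficient = 4
x_2 = 2.9167, f(x_2) = 0.255319, coefficient = 2
x_3 = 3.3750, f(x_3) = 0.228571, coefficient = 4
x_4 = 3.8333, f(x_4) = 0.206897, coefficient = 2
x_5 = 4.2917, f(x_5) = 0.188976, coefficient = 4
x_6 = 4.7500, f(x_6) = 0.173913, coefficient = 1

I ≈ (0.458333/3) × 4.258496 = 0.650603
Exact value: 0.650588
Error: 0.000016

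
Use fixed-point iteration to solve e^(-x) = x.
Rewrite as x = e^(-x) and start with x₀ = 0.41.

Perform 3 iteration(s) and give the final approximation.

Equation: e^(-x) = x
Fixed-point form: x = e^(-x)
x₀ = 0.41

x_1 = g(0.410000) = 0.663650
x_2 = g(0.663650) = 0.514968
x_3 = g(0.514968) = 0.597520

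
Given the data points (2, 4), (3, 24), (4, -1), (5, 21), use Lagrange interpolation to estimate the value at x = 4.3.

Lagrange interpolation formula:
P(x) = Σ yᵢ × Lᵢ(x)
where Lᵢ(x) = Π_{j≠i} (x - xⱼ)/(xᵢ - xⱼ)

L_0(4.3) = (4.3 - 3)/(2 - 3) × (4.3 - 4)/(2 - 4) × (4.3 - 5)/(2 - 5) = 0.045500
L_1(4.3) = (4.3 - 2)/(3 - 2) × (4.3 - 4)/(3 - 4) × (4.3 - 5)/(3 - 5) = -0.241500
L_2(4.3) = (4.3 - 2)/(4 - 2) × (4.3 - 3)/(4 - 3) × (4.3 - 5)/(4 - 5) = 1.046500
L_3(4.3) = (4.3 - 2)/(5 - 2) × (4.3 - 3)/(5 - 3) × (4.3 - 4)/(5 - 4) = 0.149500

P(4.3) = 4×L_0(4.3) + 24×L_1(4.3) + (-1)×L_2(4.3) + 21×L_3(4.3)
P(4.3) = -3.521000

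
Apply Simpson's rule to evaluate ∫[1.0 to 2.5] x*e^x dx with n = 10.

f(x) = x*e^x
a = 1.0, b = 2.5, n = 10
h = (b - a)/n = 0.150000

Simpson's rule: (h/3)[f(x₀) + 4f(x₁) + 2f(x₂) + ... + f(xₙ)]

x_0 = 1.0000, f(x_0) = 2.718282, coefficient = 1
x_1 = 1.1500, f(x_1) = 3.631922, coefficient = 4
x_2 = 1.3000, f(x_2) = 4.770086, coefficient = 2
x_3 = 1.4500, f(x_3) = 6.181516, coefficient = 4
x_4 = 1.6000, f(x_4) = 7.924852, coefficient = 2
x_5 = 1.7500, f(x_5) = 10.070555, coefficient = 4
x_6 = 1.9000, f(x_6) = 12.703199, coefficient = 2
x_7 = 2.0500, f(x_7) = 15.924197, coefficient = 4
x_8 = 2.2000, f(x_8) = 19.855030, coefficient = 2
x_9 = 2.3500, f(x_9) = 24.641089, coefficient = 4
x_10 = 2.5000, f(x_10) = 30.456235, coefficient = 1

I ≈ (0.150000/3) × 365.477965 = 18.273898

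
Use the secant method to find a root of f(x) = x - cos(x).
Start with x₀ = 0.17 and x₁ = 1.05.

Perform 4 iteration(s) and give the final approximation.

f(x) = x - cos(x)
x₀ = 0.17, x₁ = 1.05

Secant formula: x_{n+1} = x_n - f(x_n)(x_n - x_{n-1})/(f(x_n) - f(x_{n-1}))

Iteration 1:
  f(0.170000) = -0.815585
  f(1.050000) = 0.552429
  x_2 = 1.050000 - 0.552429×(1.050000 - 0.170000)/(0.552429 - (-0.815585))
       = 0.694640
Iteration 2:
  f(1.050000) = 0.552429
  f(0.694640) = -0.073644
  x_3 = 0.694640 - (-0.073644)×(0.694640 - 1.050000)/(-0.073644 - 0.552429)
       = 0.736441
Iteration 3:
  f(0.694640) = -0.073644
  f(0.736441) = -0.004423
  x_4 = 0.736441 - (-0.004423)×(0.736441 - 0.694640)/(-0.004423 - (-0.073644))
       = 0.739112
Iteration 4:
  f(0.736441) = -0.004423
  f(0.739112) = 0.000045
  x_5 = 0.739112 - 0.000045×(0.739112 - 0.736441)/(0.000045 - (-0.004423))
       = 0.739085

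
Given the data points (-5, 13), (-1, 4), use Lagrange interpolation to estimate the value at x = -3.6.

Lagrange interpolation formula:
P(x) = Σ yᵢ × Lᵢ(x)
where Lᵢ(x) = Π_{j≠i} (x - xⱼ)/(xᵢ - xⱼ)

L_0(-3.6) = (-3.6 - (-1))/(-5 - (-1)) = 0.650000
L_1(-3.6) = (-3.6 - (-5))/(-1 - (-5)) = 0.350000

P(-3.6) = 13×L_0(-3.6) + 4×L_1(-3.6)
P(-3.6) = 9.850000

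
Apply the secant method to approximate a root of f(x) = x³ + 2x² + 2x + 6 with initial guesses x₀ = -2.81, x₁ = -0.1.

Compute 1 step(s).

f(x) = x³ + 2x² + 2x + 6
x₀ = -2.81, x₁ = -0.1

Secant formula: x_{n+1} = x_n - f(x_n)(x_n - x_{n-1})/(f(x_n) - f(x_{n-1}))

Iteration 1:
  f(-2.810000) = -6.015841
  f(-0.100000) = 5.819000
  x_2 = -0.100000 - 5.819000×(-0.100000 - (-2.810000))/(5.819000 - (-6.015841))
       = -1.432463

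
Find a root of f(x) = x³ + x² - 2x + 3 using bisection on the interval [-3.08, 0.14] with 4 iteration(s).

f(x) = x³ + x² - 2x + 3
Initial interval: [-3.08, 0.14]

Iteration 1:
  c_1 = (-3.080000 + 0.140000)/2 = -1.470000
  f(c_1) = f(-1.470000) = 4.924377
  f(a) × f(c) < 0, new interval: [-3.080000, -1.470000]
Iteration 2:
  c_2 = (-3.080000 + (-1.470000))/2 = -2.275000
  f(c_2) = f(-2.275000) = 0.951078
  f(a) × f(c) < 0, new interval: [-3.080000, -2.275000]
Iteration 3:
  c_3 = (-3.080000 + (-2.275000))/2 = -2.677500
  f(c_3) = f(-2.677500) = -3.671008
  f(a) × f(c) ≥ 0, new interval: [-2.677500, -2.275000]
Iteration 4:
  c_4 = (-2.677500 + (-2.275000))/2 = -2.476250
  f(c_4) = f(-2.476250) = -1.099591
  f(a) × f(c) ≥ 0, new interval: [-2.476250, -2.275000]

After 4 iteration(s), the approximation is c_4 = -2.476250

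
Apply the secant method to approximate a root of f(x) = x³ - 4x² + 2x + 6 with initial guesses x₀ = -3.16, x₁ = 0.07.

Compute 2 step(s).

f(x) = x³ - 4x² + 2x + 6
x₀ = -3.16, x₁ = 0.07

Secant formula: x_{n+1} = x_n - f(x_n)(x_n - x_{n-1})/(f(x_n) - f(x_{n-1}))

Iteration 1:
  f(-3.160000) = -71.816896
  f(0.070000) = 6.120743
  x_2 = 0.070000 - 6.120743×(0.070000 - (-3.160000))/(6.120743 - (-71.816896))
       = -0.183664
Iteration 2:
  f(0.070000) = 6.120743
  f(-0.183664) = 5.491545
  x_3 = -0.183664 - 5.491545×(-0.183664 - 0.070000)/(5.491545 - 6.120743)
       = -2.397610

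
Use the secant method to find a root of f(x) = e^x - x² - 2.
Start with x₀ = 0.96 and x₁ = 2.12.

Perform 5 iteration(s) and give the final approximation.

f(x) = e^x - x² - 2
x₀ = 0.96, x₁ = 2.12

Secant formula: x_{n+1} = x_n - f(x_n)(x_n - x_{n-1})/(f(x_n) - f(x_{n-1}))

Iteration 1:
  f(0.960000) = -0.309904
  f(2.120000) = 1.836737
  x_2 = 2.120000 - 1.836737×(2.120000 - 0.960000)/(1.836737 - (-0.309904))
       = 1.127465
Iteration 2:
  f(2.120000) = 1.836737
  f(1.127465) = -0.183358
  x_3 = 1.127465 - (-0.183358)×(1.127465 - 2.120000)/(-0.183358 - 1.836737)
       = 1.217555
Iteration 3:
  f(1.127465) = -0.183358
  f(1.217555) = -0.103524
  x_4 = 1.217555 - (-0.103524)×(1.217555 - 1.127465)/(-0.103524 - (-0.183358))
       = 1.334378
Iteration 4:
  f(1.217555) = -0.103524
  f(1.334378) = 0.017068
  x_5 = 1.334378 - 0.017068×(1.334378 - 1.217555)/(0.017068 - (-0.103524))
       = 1.317843
Iteration 5:
  f(1.334378) = 0.017068
  f(1.317843) = -0.001355
  x_6 = 1.317843 - (-0.001355)×(1.317843 - 1.334378)/(-0.001355 - 0.017068)
       = 1.319059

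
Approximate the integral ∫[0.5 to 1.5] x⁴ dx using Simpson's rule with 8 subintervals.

f(x) = x⁴
a = 0.5, b = 1.5, n = 8
h = (b - a)/n = 0.125000

Simpson's rule: (h/3)[f(x₀) + 4f(x₁) + 2f(x₂) + ... + f(xₙ)]

x_0 = 0.5000, f(x_0) = 0.062500, coefficient = 1
x_1 = 0.6250, f(x_1) = 0.152588, coefficient = 4
x_2 = 0.7500, f(x_2) = 0.316406, coefficient = 2
x_3 = 0.8750, f(x_3) = 0.586182, coefficient = 4
x_4 = 1.0000, f(x_4) = 1.000000, coefficient = 2
x_5 = 1.1250, f(x_5) = 1.601807, coefficient = 4
x_6 = 1.2500, f(x_6) = 2.441406, coefficient = 2
x_7 = 1.3750, f(x_7) = 3.574463, coefficient = 4
x_8 = 1.5000, f(x_8) = 5.062500, coefficient = 1

I ≈ (0.125000/3) × 36.300781 = 1.512533
Exact value: 1.512500
Error: 0.000033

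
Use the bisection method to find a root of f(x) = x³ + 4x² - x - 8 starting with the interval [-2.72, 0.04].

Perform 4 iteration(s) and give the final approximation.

f(x) = x³ + 4x² - x - 8
Initial interval: [-2.72, 0.04]

Iteration 1:
  c_1 = (-2.720000 + 0.040000)/2 = -1.340000
  f(c_1) = f(-1.340000) = -1.883704
  f(a) × f(c) < 0, new interval: [-2.720000, -1.340000]
Iteration 2:
  c_2 = (-2.720000 + (-1.340000))/2 = -2.030000
  f(c_2) = f(-2.030000) = 2.148173
  f(a) × f(c) ≥ 0, new interval: [-2.030000, -1.340000]
Iteration 3:
  c_3 = (-2.030000 + (-1.340000))/2 = -1.685000
  f(c_3) = f(-1.685000) = 0.257806
  f(a) × f(c) ≥ 0, new interval: [-1.685000, -1.340000]
Iteration 4:
  c_4 = (-1.685000 + (-1.340000))/2 = -1.512500
  f(c_4) = f(-1.512500) = -0.796955
  f(a) × f(c) < 0, new interval: [-1.685000, -1.512500]

After 4 iteration(s), the approximation is c_4 = -1.512500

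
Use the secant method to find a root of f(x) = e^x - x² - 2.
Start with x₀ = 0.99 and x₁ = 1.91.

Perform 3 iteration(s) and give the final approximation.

f(x) = e^x - x² - 2
x₀ = 0.99, x₁ = 1.91

Secant formula: x_{n+1} = x_n - f(x_n)(x_n - x_{n-1})/(f(x_n) - f(x_{n-1}))

Iteration 1:
  f(0.990000) = -0.288866
  f(1.910000) = 1.104989
  x_2 = 1.910000 - 1.104989×(1.910000 - 0.990000)/(1.104989 - (-0.288866))
       = 1.180663
Iteration 2:
  f(1.910000) = 1.104989
  f(1.180663) = -0.137433
  x_3 = 1.180663 - (-0.137433)×(1.180663 - 1.910000)/(-0.137433 - 1.104989)
       = 1.261340
Iteration 3:
  f(1.180663) = -0.137433
  f(1.261340) = -0.060830
  x_4 = 1.261340 - (-0.060830)×(1.261340 - 1.180663)/(-0.060830 - (-0.137433))
       = 1.325405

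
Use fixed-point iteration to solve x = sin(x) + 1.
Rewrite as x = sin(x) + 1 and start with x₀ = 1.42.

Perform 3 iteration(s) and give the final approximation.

Equation: x = sin(x) + 1
Fixed-point form: x = sin(x) + 1
x₀ = 1.42

x_1 = g(1.420000) = 1.988652
x_2 = g(1.988652) = 1.913961
x_3 = g(1.913961) = 1.941694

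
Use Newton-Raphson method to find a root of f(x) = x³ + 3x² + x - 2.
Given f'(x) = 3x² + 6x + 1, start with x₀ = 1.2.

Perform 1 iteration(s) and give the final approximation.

f(x) = x³ + 3x² + x - 2
f'(x) = 3x² + 6x + 1
x₀ = 1.2

Newton-Raphson formula: x_{n+1} = x_n - f(x_n)/f'(x_n)

Iteration 1:
  f(1.200000) = 5.248000
  f'(1.200000) = 12.520000
  x_1 = 1.200000 - 5.248000/12.520000 = 0.780831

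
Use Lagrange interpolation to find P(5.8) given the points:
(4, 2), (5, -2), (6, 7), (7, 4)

Lagrange interpolation formula:
P(x) = Σ yᵢ × Lᵢ(x)
where Lᵢ(x) = Π_{j≠i} (x - xⱼ)/(xᵢ - xⱼ)

L_0(5.8) = (5.8 - 5)/(4 - 5) × (5.8 - 6)/(4 - 6) × (5.8 - 7)/(4 - 7) = -0.032000
L_1(5.8) = (5.8 - 4)/(5 - 4) × (5.8 - 6)/(5 - 6) × (5.8 - 7)/(5 - 7) = 0.216000
L_2(5.8) = (5.8 - 4)/(6 - 4) × (5.8 - 5)/(6 - 5) × (5.8 - 7)/(6 - 7) = 0.864000
L_3(5.8) = (5.8 - 4)/(7 - 4) × (5.8 - 5)/(7 - 5) × (5.8 - 6)/(7 - 6) = -0.048000

P(5.8) = 2×L_0(5.8) + (-2)×L_1(5.8) + 7×L_2(5.8) + 4×L_3(5.8)
P(5.8) = 5.360000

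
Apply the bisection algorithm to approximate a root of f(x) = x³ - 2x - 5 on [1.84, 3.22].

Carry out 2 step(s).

f(x) = x³ - 2x - 5
Initial interval: [1.84, 3.22]

Iteration 1:
  c_1 = (1.840000 + 3.220000)/2 = 2.530000
  f(c_1) = f(2.530000) = 6.134277
  f(a) × f(c) < 0, new interval: [1.840000, 2.530000]
Iteration 2:
  c_2 = (1.840000 + 2.530000)/2 = 2.185000
  f(c_2) = f(2.185000) = 1.061682
  f(a) × f(c) < 0, new interval: [1.840000, 2.185000]

After 2 iteration(s), the approximation is c_2 = 2.185000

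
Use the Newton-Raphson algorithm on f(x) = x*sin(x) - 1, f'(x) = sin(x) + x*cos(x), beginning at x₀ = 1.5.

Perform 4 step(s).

f(x) = x*sin(x) - 1
f'(x) = sin(x) + x*cos(x)
x₀ = 1.5

Newton-Raphson formula: x_{n+1} = x_n - f(x_n)/f'(x_n)

Iteration 1:
  f(1.500000) = 0.496242
  f'(1.500000) = 1.103601
  x_1 = 1.500000 - 0.496242/1.103601 = 1.050342
Iteration 2:
  f(1.050342) = -0.088730
  f'(1.050342) = 1.389902
  x_2 = 1.050342 - (-0.088730)/1.389902 = 1.114181
Iteration 3:
  f(1.114181) = 0.000033
  f'(1.114181) = 1.388807
  x_3 = 1.114181 - 0.000033/1.388807 = 1.114157
Iteration 4:
  f(1.114157) = 0.000000
  f'(1.114157) = 1.388809
  x_4 = 1.114157 - 0.000000/1.388809 = 1.114157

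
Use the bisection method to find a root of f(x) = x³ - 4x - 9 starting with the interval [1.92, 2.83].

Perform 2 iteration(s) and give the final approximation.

f(x) = x³ - 4x - 9
Initial interval: [1.92, 2.83]

Iteration 1:
  c_1 = (1.920000 + 2.830000)/2 = 2.375000
  f(c_1) = f(2.375000) = -5.103516
  f(a) × f(c) ≥ 0, new interval: [2.375000, 2.830000]
Iteration 2:
  c_2 = (2.375000 + 2.830000)/2 = 2.602500
  f(c_2) = f(2.602500) = -1.783251
  f(a) × f(c) ≥ 0, new interval: [2.602500, 2.830000]

After 2 iteration(s), the approximation is c_2 = 2.602500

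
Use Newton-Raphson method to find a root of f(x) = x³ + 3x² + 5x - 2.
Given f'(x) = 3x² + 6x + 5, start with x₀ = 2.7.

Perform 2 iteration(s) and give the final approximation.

f(x) = x³ + 3x² + 5x - 2
f'(x) = 3x² + 6x + 5
x₀ = 2.7

Newton-Raphson formula: x_{n+1} = x_n - f(x_n)/f'(x_n)

Iteration 1:
  f(2.700000) = 53.053000
  f'(2.700000) = 43.070000
  x_1 = 2.700000 - 53.053000/43.070000 = 1.468215
Iteration 2:
  f(1.468215) = 14.972997
  f'(1.468215) = 20.276249
  x_2 = 1.468215 - 14.972997/20.276249 = 0.729764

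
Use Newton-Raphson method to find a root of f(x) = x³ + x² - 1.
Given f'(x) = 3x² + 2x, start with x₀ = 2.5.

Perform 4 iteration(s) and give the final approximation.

f(x) = x³ + x² - 1
f'(x) = 3x² + 2x
x₀ = 2.5

Newton-Raphson formula: x_{n+1} = x_n - f(x_n)/f'(x_n)

Iteration 1:
  f(2.500000) = 20.875000
  f'(2.500000) = 23.750000
  x_1 = 2.500000 - 20.875000/23.750000 = 1.621053
Iteration 2:
  f(1.621053) = 5.887633
  f'(1.621053) = 11.125540
  x_2 = 1.621053 - 5.887633/11.125540 = 1.091853
Iteration 3:
  f(1.091853) = 1.493787
  f'(1.091853) = 5.760134
  x_3 = 1.091853 - 1.493787/5.760134 = 0.832521
Iteration 4:
  f(0.832521) = 0.270104
  f'(0.832521) = 3.744315
  x_4 = 0.832521 - 0.270104/3.744315 = 0.760384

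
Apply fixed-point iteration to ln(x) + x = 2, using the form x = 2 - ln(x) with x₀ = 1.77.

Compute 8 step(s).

Equation: ln(x) + x = 2
Fixed-point form: x = 2 - ln(x)
x₀ = 1.77

x_1 = g(1.770000) = 1.429020
x_2 = g(1.429020) = 1.643011
x_3 = g(1.643011) = 1.503470
x_4 = g(1.503470) = 1.592224
x_5 = g(1.592224) = 1.534868
x_6 = g(1.534868) = 1.571556
x_7 = g(1.571556) = 1.547934
x_8 = g(1.547934) = 1.563079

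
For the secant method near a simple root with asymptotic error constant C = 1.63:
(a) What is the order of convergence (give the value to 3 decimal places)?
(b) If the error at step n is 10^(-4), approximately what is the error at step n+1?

(a) Secant method has superlinear convergence with order φ = (1+√5)/2 ≈ 1.618.
    This means |e_{n+1}| ≈ C|e_n|^1.618.

(b) With |e_n| = 10^(-4) and C = 1.63:
    |e_{n+1}| ≈ 1.63 × (10^(-4))^1.618 = 1.63 × 10^(-6.47)

(a) ≈ 1.618 (golden ratio); (b) |e_{n+1}| ≈ 5.496e-07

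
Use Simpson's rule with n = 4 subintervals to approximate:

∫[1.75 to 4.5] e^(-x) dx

f(x) = e^(-x)
a = 1.75, b = 4.5, n = 4
h = (b - a)/n = 0.687500

Simpson's rule: (h/3)[f(x₀) + 4f(x₁) + 2f(x₂) + ... + f(xₙ)]

x_0 = 1.7500, f(x_0) = 0.173774, coefficient = 1
x_1 = 2.4375, f(x_1) = 0.087379, coefficient = 4
x_2 = 3.1250, f(x_2) = 0.043937, coefficient = 2
x_3 = 3.8125, f(x_3) = 0.022093, coefficient = 4
x_4 = 4.5000, f(x_4) = 0.011109, coefficient = 1

I ≈ (0.687500/3) × 0.710644 = 0.162856
Exact value: 0.162665
Error: 0.000191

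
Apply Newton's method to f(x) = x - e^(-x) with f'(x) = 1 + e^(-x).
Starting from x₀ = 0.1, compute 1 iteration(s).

f(x) = x - e^(-x)
f'(x) = 1 + e^(-x)
x₀ = 0.1

Newton-Raphson formula: x_{n+1} = x_n - f(x_n)/f'(x_n)

Iteration 1:
  f(0.100000) = -0.804837
  f'(0.100000) = 1.904837
  x_1 = 0.100000 - (-0.804837)/1.904837 = 0.522523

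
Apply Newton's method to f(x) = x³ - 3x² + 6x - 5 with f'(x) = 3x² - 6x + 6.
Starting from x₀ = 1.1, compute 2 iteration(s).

f(x) = x³ - 3x² + 6x - 5
f'(x) = 3x² - 6x + 6
x₀ = 1.1

Newton-Raphson formula: x_{n+1} = x_n - f(x_n)/f'(x_n)

Iteration 1:
  f(1.100000) = -0.699000
  f'(1.100000) = 3.030000
  x_1 = 1.100000 - (-0.699000)/3.030000 = 1.330693
Iteration 2:
  f(1.330693) = 0.028243
  f'(1.330693) = 3.328074
  x_2 = 1.330693 - 0.028243/3.328074 = 1.322207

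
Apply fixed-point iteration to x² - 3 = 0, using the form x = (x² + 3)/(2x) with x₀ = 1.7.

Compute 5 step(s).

Equation: x² - 3 = 0
Fixed-point form: x = (x² + 3)/(2x)
x₀ = 1.7

x_1 = g(1.700000) = 1.732353
x_2 = g(1.732353) = 1.732051
x_3 = g(1.732051) = 1.732051
x_4 = g(1.732051) = 1.732051
x_5 = g(1.732051) = 1.732051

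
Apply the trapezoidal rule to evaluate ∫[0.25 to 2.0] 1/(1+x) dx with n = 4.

f(x) = 1/(1+x)
a = 0.25, b = 2.0, n = 4
h = (b - a)/n = 0.437500

Trapezoidal rule: (h/2)[f(x₀) + 2f(x₁) + 2f(x₂) + ... + f(xₙ)]

x_0 = 0.2500, f(x_0) = 0.800000, coefficient = 1
x_1 = 0.6875, f(x_1) = 0.592593, coefficient = 2
x_2 = 1.1250, f(x_2) = 0.470588, coefficient = 2
x_3 = 1.5625, f(x_3) = 0.390244, coefficient = 2
x_4 = 2.0000, f(x_4) = 0.333333, coefficient = 1

I ≈ (0.437500/2) × 4.040183 = 0.883790
Exact value: 0.875469
Error: 0.008321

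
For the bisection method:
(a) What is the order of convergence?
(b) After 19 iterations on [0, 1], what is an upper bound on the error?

(a) Bisection has linear (order 1) convergence; the error is halved each step.

(b) Error bound = (b-a)/2^n = (1 - 0)/2^{19}
    = 1/2^{19}

(a) 1 (linear); (b) error ≤ 1.91e-06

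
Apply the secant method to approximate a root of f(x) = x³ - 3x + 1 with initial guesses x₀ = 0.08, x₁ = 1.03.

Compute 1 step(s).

f(x) = x³ - 3x + 1
x₀ = 0.08, x₁ = 1.03

Secant formula: x_{n+1} = x_n - f(x_n)(x_n - x_{n-1})/(f(x_n) - f(x_{n-1}))

Iteration 1:
  f(0.080000) = 0.760512
  f(1.030000) = -0.997273
  x_2 = 1.030000 - (-0.997273)×(1.030000 - 0.080000)/(-0.997273 - 0.760512)
       = 0.491021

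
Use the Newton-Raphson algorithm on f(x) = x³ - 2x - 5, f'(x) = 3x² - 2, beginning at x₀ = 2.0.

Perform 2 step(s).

f(x) = x³ - 2x - 5
f'(x) = 3x² - 2
x₀ = 2.0

Newton-Raphson formula: x_{n+1} = x_n - f(x_n)/f'(x_n)

Iteration 1:
  f(2.000000) = -1.000000
  f'(2.000000) = 10.000000
  x_1 = 2.000000 - (-1.000000)/10.000000 = 2.100000
Iteration 2:
  f(2.100000) = 0.061000
  f'(2.100000) = 11.230000
  x_2 = 2.100000 - 0.061000/11.230000 = 2.094568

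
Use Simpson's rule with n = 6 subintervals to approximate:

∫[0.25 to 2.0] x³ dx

f(x) = x³
a = 0.25, b = 2.0, n = 6
h = (b - a)/n = 0.291667

Simpson's rule: (h/3)[f(x₀) + 4f(x₁) + 2f(x₂) + ... + f(xₙ)]

x_0 = 0.2500, f(x_0) = 0.015625, coefficient = 1
x_1 = 0.5417, f(x_1) = 0.158927, coefficient = 4
x_2 = 0.8333, f(x_2) = 0.578704, coefficient = 2
x_3 = 1.1250, f(x_3) = 1.423828, coefficient = 4
x_4 = 1.4167, f(x_4) = 2.843171, coefficient = 2
x_5 = 1.7083, f(x_5) = 4.985605, coefficient = 4
x_6 = 2.0000, f(x_6) = 8.000000, coefficient = 1

I ≈ (0.291667/3) × 41.132813 = 3.999023
Exact value: 3.999023
Error: 0.000000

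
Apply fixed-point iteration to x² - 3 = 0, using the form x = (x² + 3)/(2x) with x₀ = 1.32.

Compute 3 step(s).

Equation: x² - 3 = 0
Fixed-point form: x = (x² + 3)/(2x)
x₀ = 1.32

x_1 = g(1.320000) = 1.796364
x_2 = g(1.796364) = 1.733202
x_3 = g(1.733202) = 1.732051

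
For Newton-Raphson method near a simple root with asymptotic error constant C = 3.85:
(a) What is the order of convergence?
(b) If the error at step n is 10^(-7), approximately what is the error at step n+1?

(a) Newton-Raphson has quadratic (order 2) convergence near simple roots.
    This means |e_{n+1}| ≈ C|e_n|².

(b) With |e_n| = 10^(-7) and C = 3.85:
    |e_{n+1}| ≈ 3.85 × (10^(-7))² = 3.85 × 10^(-14)

(a) 2 (quadratic); (b) |e_{n+1}| ≈ 3.850e-14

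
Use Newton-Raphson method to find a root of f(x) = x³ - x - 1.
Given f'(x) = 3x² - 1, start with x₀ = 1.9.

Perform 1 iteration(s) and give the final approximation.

f(x) = x³ - x - 1
f'(x) = 3x² - 1
x₀ = 1.9

Newton-Raphson formula: x_{n+1} = x_n - f(x_n)/f'(x_n)

Iteration 1:
  f(1.900000) = 3.959000
  f'(1.900000) = 9.830000
  x_1 = 1.900000 - 3.959000/9.830000 = 1.497253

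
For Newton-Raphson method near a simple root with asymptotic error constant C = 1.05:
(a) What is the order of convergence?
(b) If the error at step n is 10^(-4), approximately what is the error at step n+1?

(a) Newton-Raphson has quadratic (order 2) convergence near simple roots.
    This means |e_{n+1}| ≈ C|e_n|².

(b) With |e_n| = 10^(-4) and C = 1.05:
    |e_{n+1}| ≈ 1.05 × (10^(-4))² = 1.05 × 10^(-8)

(a) 2 (quadratic); (b) |e_{n+1}| ≈ 1.050e-08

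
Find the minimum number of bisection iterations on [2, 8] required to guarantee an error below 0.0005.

We need (b-a)/2^n ≤ 0.0005
(8 - 2)/2^n ≤ 0.0005
6/2^n ≤ 0.0005
2^n ≥ 12000
n ≥ log₂(12000) = 13.55
n ≥ 14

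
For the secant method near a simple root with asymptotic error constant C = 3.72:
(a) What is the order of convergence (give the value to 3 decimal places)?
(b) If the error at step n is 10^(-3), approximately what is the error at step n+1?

(a) Secant method has superlinear convergence with order φ = (1+√5)/2 ≈ 1.618.
    This means |e_{n+1}| ≈ C|e_n|^1.618.

(b) With |e_n| = 10^(-3) and C = 3.72:
    |e_{n+1}| ≈ 3.72 × (10^(-3))^1.618 = 3.72 × 10^(-4.85)

(a) ≈ 1.618 (golden ratio); (b) |e_{n+1}| ≈ 5.205e-05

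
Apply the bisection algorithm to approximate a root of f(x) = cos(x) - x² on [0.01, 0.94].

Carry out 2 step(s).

f(x) = cos(x) - x²
Initial interval: [0.01, 0.94]

Iteration 1:
  c_1 = (0.010000 + 0.940000)/2 = 0.475000
  f(c_1) = f(0.475000) = 0.663668
  f(a) × f(c) ≥ 0, new interval: [0.475000, 0.940000]
Iteration 2:
  c_2 = (0.475000 + 0.940000)/2 = 0.707500
  f(c_2) = f(0.707500) = 0.259433
  f(a) × f(c) ≥ 0, new interval: [0.707500, 0.940000]

After 2 iteration(s), the approximation is c_2 = 0.707500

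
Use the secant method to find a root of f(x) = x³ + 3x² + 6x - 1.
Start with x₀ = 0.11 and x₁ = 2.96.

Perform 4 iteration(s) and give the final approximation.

f(x) = x³ + 3x² + 6x - 1
x₀ = 0.11, x₁ = 2.96

Secant formula: x_{n+1} = x_n - f(x_n)(x_n - x_{n-1})/(f(x_n) - f(x_{n-1}))

Iteration 1:
  f(0.110000) = -0.302369
  f(2.960000) = 68.979136
  x_2 = 2.960000 - 68.979136×(2.960000 - 0.110000)/(68.979136 - (-0.302369))
       = 0.122438
Iteration 2:
  f(2.960000) = 68.979136
  f(0.122438) = -0.218561
  x_3 = 0.122438 - (-0.218561)×(0.122438 - 2.960000)/(-0.218561 - 68.979136)
       = 0.131401
Iteration 3:
  f(0.122438) = -0.218561
  f(0.131401) = -0.157528
  x_4 = 0.131401 - (-0.157528)×(0.131401 - 0.122438)/(-0.157528 - (-0.218561))
       = 0.154533
Iteration 4:
  f(0.131401) = -0.157528
  f(0.154533) = 0.002530
  x_5 = 0.154533 - 0.002530×(0.154533 - 0.131401)/(0.002530 - (-0.157528))
       = 0.154167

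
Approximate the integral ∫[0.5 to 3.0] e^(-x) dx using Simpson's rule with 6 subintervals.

f(x) = e^(-x)
a = 0.5, b = 3.0, n = 6
h = (b - a)/n = 0.416667

Simpson's rule: (h/3)[f(x₀) + 4f(x₁) + 2f(x₂) + ... + f(xₙ)]

x_0 = 0.5000, f(x_0) = 0.606531, coefficient = 1
x_1 = 0.9167, f(x_1) = 0.399850, coefficient = 4
x_2 = 1.3333, f(x_2) = 0.263597, coefficient = 2
x_3 = 1.7500, f(x_3) = 0.173774, coefficient = 4
x_4 = 2.1667, f(x_4) = 0.114559, coefficient = 2
x_5 = 2.5833, f(x_5) = 0.075522, coefficient = 4
x_6 = 3.0000, f(x_6) = 0.049787, coefficient = 1

I ≈ (0.416667/3) × 4.009211 = 0.556835
Exact value: 0.556744
Error: 0.000091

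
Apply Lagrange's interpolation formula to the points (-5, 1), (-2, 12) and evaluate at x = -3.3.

Lagrange interpolation formula:
P(x) = Σ yᵢ × Lᵢ(x)
where Lᵢ(x) = Π_{j≠i} (x - xⱼ)/(xᵢ - xⱼ)

L_0(-3.3) = (-3.3 - (-2))/(-5 - (-2)) = 0.433333
L_1(-3.3) = (-3.3 - (-5))/(-2 - (-5)) = 0.566667

P(-3.3) = 1×L_0(-3.3) + 12×L_1(-3.3)
P(-3.3) = 7.233333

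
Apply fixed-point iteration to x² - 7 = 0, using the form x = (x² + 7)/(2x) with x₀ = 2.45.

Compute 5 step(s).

Equation: x² - 7 = 0
Fixed-point form: x = (x² + 7)/(2x)
x₀ = 2.45

x_1 = g(2.450000) = 2.653571
x_2 = g(2.653571) = 2.645763
x_3 = g(2.645763) = 2.645751
x_4 = g(2.645751) = 2.645751
x_5 = g(2.645751) = 2.645751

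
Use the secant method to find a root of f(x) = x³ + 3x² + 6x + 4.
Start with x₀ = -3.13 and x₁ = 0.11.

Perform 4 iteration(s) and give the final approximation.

f(x) = x³ + 3x² + 6x + 4
x₀ = -3.13, x₁ = 0.11

Secant formula: x_{n+1} = x_n - f(x_n)(x_n - x_{n-1})/(f(x_n) - f(x_{n-1}))

Iteration 1:
  f(-3.130000) = -16.053597
  f(0.110000) = 4.697631
  x_2 = 0.110000 - 4.697631×(0.110000 - (-3.130000))/(4.697631 - (-16.053597))
       = -0.623466
Iteration 2:
  f(0.110000) = 4.697631
  f(-0.623466) = 1.182985
  x_3 = -0.623466 - 1.182985×(-0.623466 - 0.110000)/(1.182985 - 4.697631)
       = -0.870342
Iteration 3:
  f(-0.623466) = 1.182985
  f(-0.870342) = 0.391155
  x_4 = -0.870342 - 0.391155×(-0.870342 - (-0.623466))/(0.391155 - 1.182985)
       = -0.992295
Iteration 4:
  f(-0.870342) = 0.391155
  f(-0.992295) = 0.023115
  x_5 = -0.992295 - 0.023115×(-0.992295 - (-0.870342))/(0.023115 - 0.391155)
       = -0.999955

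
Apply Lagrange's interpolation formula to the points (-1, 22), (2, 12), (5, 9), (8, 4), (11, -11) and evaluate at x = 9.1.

Lagrange interpolation formula:
P(x) = Σ yᵢ × Lᵢ(x)
where Lᵢ(x) = Π_{j≠i} (x - xⱼ)/(xᵢ - xⱼ)

L_0(9.1) = (9.1 - 2)/(-1 - 2) × (9.1 - 5)/(-1 - 5) × (9.1 - 8)/(-1 - 8) × (9.1 - 11)/(-1 - 11) = -0.031296
L_1(9.1) = (9.1 - (-1))/(2 - (-1)) × (9.1 - 5)/(2 - 5) × (9.1 - 8)/(2 - 8) × (9.1 - 11)/(2 - 11) = 0.178080
L_2(9.1) = (9.1 - (-1))/(5 - (-1)) × (9.1 - 2)/(5 - 2) × (9.1 - 8)/(5 - 8) × (9.1 - 11)/(5 - 11) = -0.462574
L_3(9.1) = (9.1 - (-1))/(8 - (-1)) × (9.1 - 2)/(8 - 2) × (9.1 - 5)/(8 - 5) × (9.1 - 11)/(8 - 11) = 1.149426
L_4(9.1) = (9.1 - (-1))/(11 - (-1)) × (9.1 - 2)/(11 - 2) × (9.1 - 5)/(11 - 5) × (9.1 - 8)/(11 - 8) = 0.166364

P(9.1) = 22×L_0(9.1) + 12×L_1(9.1) + 9×L_2(9.1) + 4×L_3(9.1) + (-11)×L_4(9.1)
P(9.1) = 0.052975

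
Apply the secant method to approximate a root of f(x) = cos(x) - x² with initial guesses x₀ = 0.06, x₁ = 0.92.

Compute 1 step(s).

f(x) = cos(x) - x²
x₀ = 0.06, x₁ = 0.92

Secant formula: x_{n+1} = x_n - f(x_n)(x_n - x_{n-1})/(f(x_n) - f(x_{n-1}))

Iteration 1:
  f(0.060000) = 0.994601
  f(0.920000) = -0.240580
  x_2 = 0.920000 - (-0.240580)×(0.920000 - 0.060000)/(-0.240580 - 0.994601)
       = 0.752495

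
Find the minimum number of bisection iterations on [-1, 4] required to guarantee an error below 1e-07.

We need (b-a)/2^n ≤ 1e-07
(4 - (-1))/2^n ≤ 1e-07
5/2^n ≤ 1e-07
2^n ≥ 50000000
n ≥ log₂(50000000) = 25.58
n ≥ 26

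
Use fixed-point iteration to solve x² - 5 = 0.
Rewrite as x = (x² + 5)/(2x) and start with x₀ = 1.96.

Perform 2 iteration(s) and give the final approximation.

Equation: x² - 5 = 0
Fixed-point form: x = (x² + 5)/(2x)
x₀ = 1.96

x_1 = g(1.960000) = 2.255510
x_2 = g(2.255510) = 2.236152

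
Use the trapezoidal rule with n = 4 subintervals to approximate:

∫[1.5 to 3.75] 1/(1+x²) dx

f(x) = 1/(1+x²)
a = 1.5, b = 3.75, n = 4
h = (b - a)/n = 0.562500

Trapezoidal rule: (h/2)[f(x₀) + 2f(x₁) + 2f(x₂) + ... + f(xₙ)]

x_0 = 1.5000, f(x_0) = 0.307692, coefficient = 1
x_1 = 2.0625, f(x_1) = 0.190335, coefficient = 2
x_2 = 2.6250, f(x_2) = 0.126733, coefficient = 2
x_3 = 3.1875, f(x_3) = 0.089604, coefficient = 2
x_4 = 3.7500, f(x_4) = 0.066390, coefficient = 1

I ≈ (0.562500/2) × 1.187426 = 0.333964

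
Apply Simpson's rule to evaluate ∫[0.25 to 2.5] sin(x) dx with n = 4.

f(x) = sin(x)
a = 0.25, b = 2.5, n = 4
h = (b - a)/n = 0.562500

Simpson's rule: (h/3)[f(x₀) + 4f(x₁) + 2f(x₂) + ... + f(xₙ)]

x_0 = 0.2500, f(x_0) = 0.247404, coefficient = 1
x_1 = 0.8125, f(x_1) = 0.726009, coefficient = 4
x_2 = 1.3750, f(x_2) = 0.980893, coefficient = 2
x_3 = 1.9375, f(x_3) = 0.933514, coefficient = 4
x_4 = 2.5000, f(x_4) = 0.598472, coefficient = 1

I ≈ (0.562500/3) × 9.445754 = 1.771079
Exact value: 1.770056
Error: 0.001023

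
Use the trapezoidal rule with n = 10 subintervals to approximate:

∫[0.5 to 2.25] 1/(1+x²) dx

f(x) = 1/(1+x²)
a = 0.5, b = 2.25, n = 10
h = (b - a)/n = 0.175000

Trapezoidal rule: (h/2)[f(x₀) + 2f(x₁) + 2f(x₂) + ... + f(xₙ)]

x_0 = 0.5000, f(x_0) = 0.800000, coefficient = 1
x_1 = 0.6750, f(x_1) = 0.686990, coefficient = 2
x_2 = 0.8500, f(x_2) = 0.580552, coefficient = 2
x_3 = 1.0250, f(x_3) = 0.487656, coefficient = 2
x_4 = 1.2000, f(x_4) = 0.409836, coefficient = 2
x_5 = 1.3750, f(x_5) = 0.345946, coefficient = 2
x_6 = 1.5500, f(x_6) = 0.293902, coefficient = 2
x_7 = 1.7250, f(x_7) = 0.251533, coefficient = 2
x_8 = 1.9000, f(x_8) = 0.216920, coefficient = 2
x_9 = 2.0750, f(x_9) = 0.188479, coefficient = 2
x_10 = 2.2500, f(x_10) = 0.164948, coefficient = 1

I ≈ (0.175000/2) × 7.888575 = 0.690250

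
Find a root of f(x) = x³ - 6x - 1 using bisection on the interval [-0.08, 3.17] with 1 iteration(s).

f(x) = x³ - 6x - 1
Initial interval: [-0.08, 3.17]

Iteration 1:
  c_1 = (-0.080000 + 3.170000)/2 = 1.545000
  f(c_1) = f(1.545000) = -6.582046
  f(a) × f(c) ≥ 0, new interval: [1.545000, 3.170000]

After 1 iteration(s), the approximation is c_1 = 1.545000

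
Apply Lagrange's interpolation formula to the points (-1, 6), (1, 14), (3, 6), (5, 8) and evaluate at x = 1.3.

Lagrange interpolation formula:
P(x) = Σ yᵢ × Lᵢ(x)
where Lᵢ(x) = Π_{j≠i} (x - xⱼ)/(xᵢ - xⱼ)

L_0(1.3) = (1.3 - 1)/(-1 - 1) × (1.3 - 3)/(-1 - 3) × (1.3 - 5)/(-1 - 5) = -0.039313
L_1(1.3) = (1.3 - (-1))/(1 - (-1)) × (1.3 - 3)/(1 - 3) × (1.3 - 5)/(1 - 5) = 0.904187
L_2(1.3) = (1.3 - (-1))/(3 - (-1)) × (1.3 - 1)/(3 - 1) × (1.3 - 5)/(3 - 5) = 0.159563
L_3(1.3) = (1.3 - (-1))/(5 - (-1)) × (1.3 - 1)/(5 - 1) × (1.3 - 3)/(5 - 3) = -0.024438

P(1.3) = 6×L_0(1.3) + 14×L_1(1.3) + 6×L_2(1.3) + 8×L_3(1.3)
P(1.3) = 13.184625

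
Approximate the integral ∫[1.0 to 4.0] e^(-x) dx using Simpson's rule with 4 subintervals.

f(x) = e^(-x)
a = 1.0, b = 4.0, n = 4
h = (b - a)/n = 0.750000

Simpson's rule: (h/3)[f(x₀) + 4f(x₁) + 2f(x₂) + ... + f(xₙ)]

x_0 = 1.0000, f(x_0) = 0.367879, coefficient = 1
x_1 = 1.7500, f(x_1) = 0.173774, coefficient = 4
x_2 = 2.5000, f(x_2) = 0.082085, coefficient = 2
x_3 = 3.2500, f(x_3) = 0.038774, coefficient = 4
x_4 = 4.0000, f(x_4) = 0.018316, coefficient = 1

I ≈ (0.750000/3) × 1.400558 = 0.350139
Exact value: 0.349564
Error: 0.000576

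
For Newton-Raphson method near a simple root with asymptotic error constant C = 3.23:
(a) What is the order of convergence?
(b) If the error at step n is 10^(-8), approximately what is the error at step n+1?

(a) Newton-Raphson has quadratic (order 2) convergence near simple roots.
    This means |e_{n+1}| ≈ C|e_n|².

(b) With |e_n| = 10^(-8) and C = 3.23:
    |e_{n+1}| ≈ 3.23 × (10^(-8))² = 3.23 × 10^(-16)

(a) 2 (quadratic); (b) |e_{n+1}| ≈ 3.230e-16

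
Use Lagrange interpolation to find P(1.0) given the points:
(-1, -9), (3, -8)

Lagrange interpolation formula:
P(x) = Σ yᵢ × Lᵢ(x)
where Lᵢ(x) = Π_{j≠i} (x - xⱼ)/(xᵢ - xⱼ)

L_0(1.0) = (1.0 - 3)/(-1 - 3) = 0.500000
L_1(1.0) = (1.0 - (-1))/(3 - (-1)) = 0.500000

P(1.0) = (-9)×L_0(1.0) + (-8)×L_1(1.0)
P(1.0) = -8.500000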